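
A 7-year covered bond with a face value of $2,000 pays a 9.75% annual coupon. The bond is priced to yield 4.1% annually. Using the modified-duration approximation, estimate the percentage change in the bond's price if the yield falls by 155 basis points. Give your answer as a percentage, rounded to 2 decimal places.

+8.37%

Periodic yield y = 0.041. Modified duration first:
  t   CF        PV=CF/(1+0.041)^t    t·PV
  1       195.00       187.3199       187.3199
  2       195.00       179.9423       359.8845
  3       195.00       172.8552       518.5656
  4       195.00       166.0473       664.1890
  5       195.00       159.5074       797.5372
  6       195.00       153.2252       919.3513
  7     2,195.00     1,656.8356    11,597.8492
  Σ                  2,675.7328    15,044.6967
P = 2,675.7328; D_Mac = 5.62265 yrs; D_mod = 5.62265/(1+0.041) = 5.40120 yrs.
ΔP/P ≈ -D_mod · Δy = -5.40120 × (-0.0155) = +0.083719 = +8.3719%.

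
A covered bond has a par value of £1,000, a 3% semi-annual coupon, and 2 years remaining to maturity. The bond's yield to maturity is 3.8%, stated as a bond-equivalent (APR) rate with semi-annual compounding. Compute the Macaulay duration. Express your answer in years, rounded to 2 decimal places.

1.96 years

Periodic yield y = 0.019. Discount each cash flow and weight by its period:
  t   CF        PV=CF/(1+0.019)^t    t·PV
  1        15.00        14.7203        14.7203
  2        15.00        14.4458        28.8917
  3        15.00        14.1765        42.5295
  4     1,015.00       941.3894     3,765.5576
  Σ                    984.7321     3,851.6991
Price P = Σ PV = 984.7321.
Macaulay duration = Σ(t·PV) / P = 3,851.6991 / 984.7321 = 3.91142 half-year periods.
In years: 3.91142 / 2 = 1.95571 years.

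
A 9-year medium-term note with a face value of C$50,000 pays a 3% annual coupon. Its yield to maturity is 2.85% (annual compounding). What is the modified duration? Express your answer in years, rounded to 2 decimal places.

7.80 years

Periodic yield y = 0.0285. First find Macaulay duration:
  t   CF        PV=CF/(1+0.0285)^t    t·PV
  1     1,500.00     1,458.4346     1,458.4346
  2     1,500.00     1,418.0210     2,836.0420
  3     1,500.00     1,378.7273     4,136.1819
  4     1,500.00     1,340.5224     5,362.0896
  5     1,500.00     1,303.3762     6,516.8809
  6     1,500.00     1,267.2593     7,603.5557
  7     1,500.00     1,232.1432     8,625.0024
  8     1,500.00     1,198.0002     9,584.0016
  9    51,500.00    39,991.5802   359,924.2217
  Σ                 50,588.0644   406,046.4105
P = 50,588.0644; Macaulay duration = 406,046.4105 / 50,588.0644 = 8.02653 years.
Modified duration = D_Mac / (1 + y) = 8.02653 / 1.0285 = 7.80411 years.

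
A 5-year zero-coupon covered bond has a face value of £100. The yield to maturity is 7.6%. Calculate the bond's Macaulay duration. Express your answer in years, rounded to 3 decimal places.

A zero-coupon bond has a single cash flow at maturity, so its Macaulay duration equals its maturity: 5 years.

5.000 years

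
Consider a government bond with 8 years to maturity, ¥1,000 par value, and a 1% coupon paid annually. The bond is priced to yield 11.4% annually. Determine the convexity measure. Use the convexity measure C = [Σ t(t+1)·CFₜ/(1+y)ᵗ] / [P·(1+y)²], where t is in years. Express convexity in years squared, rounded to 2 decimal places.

With y = 0.114:
  t   CF        PV=CF/(1+0.114)^t    t·PV        t(t+1)·PV
  1        10.00         8.9767         8.9767          17.9533
  2        10.00         8.0580        16.1161          48.3483
  3        10.00         7.2334        21.7003          86.8012
  4        10.00         6.4932        25.9728         129.8641
  5        10.00         5.8287        29.1437         174.8619
  6        10.00         5.2323        31.3935         219.7547
  7        10.00         4.6968        32.8777         263.0218
  8     1,010.00       425.8335     3,406.6682      30,660.0136
  Σ                    472.3527     3,572.8490      31,600.6189
P = 472.3527.
Convexity = Σ t(t+1)·PV / [P·(1+y)²] = 31,600.6189 / (472.3527 × 1.240996) = 53.90870.

53.91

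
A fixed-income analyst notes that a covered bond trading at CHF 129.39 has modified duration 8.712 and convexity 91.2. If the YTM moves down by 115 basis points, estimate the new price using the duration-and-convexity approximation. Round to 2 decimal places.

Duration effect: -D_mod·Δy = -8.712 × (-0.0115) = +0.100188
Convexity effect: ½·C·(Δy)² = 0.5 × 91.2 × (-0.0115)² = +0.0060306
ΔP/P ≈ +0.100188 + 0.0060306 = +0.1062186
New price ≈ 129.39 × (1 + 0.1062186) = 143.133624654.

CHF 143.13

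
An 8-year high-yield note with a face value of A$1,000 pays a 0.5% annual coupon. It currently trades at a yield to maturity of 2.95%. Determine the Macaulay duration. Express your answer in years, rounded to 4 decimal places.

7.8448 years

Periodic yield y = 0.0295. Discount each cash flow and weight by its year:
  t   CF        PV=CF/(1+0.0295)^t    t·PV
  1         5.00         4.8567         4.8567
  2         5.00         4.7176         9.4351
  3         5.00         4.5824        13.7471
  4         5.00         4.4511        17.8043
  5         5.00         4.3235        21.6176
  6         5.00         4.1996        25.1978
  7         5.00         4.0793        28.5551
  8     1,005.00       796.4440     6,371.5521
  Σ                    827.6542     6,492.7660
Price P = Σ PV = 827.6542.
Macaulay duration = Σ(t·PV) / P = 6,492.7660 / 827.6542 = 7.84478 years.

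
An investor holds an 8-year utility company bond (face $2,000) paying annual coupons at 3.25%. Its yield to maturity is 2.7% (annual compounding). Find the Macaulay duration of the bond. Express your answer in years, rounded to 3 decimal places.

Periodic yield y = 0.027. Discount each cash flow and weight by its year:
  t   CF        PV=CF/(1+0.027)^t    t·PV
  1        65.00        63.2911        63.2911
  2        65.00        61.6272       123.2544
  3        65.00        60.0070       180.0210
  4        65.00        58.4294       233.7177
  5        65.00        56.8933       284.4665
  6        65.00        55.3976       332.3854
  7        65.00        53.9412       377.5881
  8     2,065.00     1,668.6164    13,348.9312
  Σ                  2,078.2032    14,943.6555
Price P = Σ PV = 2,078.2032.
Macaulay duration = Σ(t·PV) / P = 14,943.6555 / 2,078.2032 = 7.19066 years.

7.191 years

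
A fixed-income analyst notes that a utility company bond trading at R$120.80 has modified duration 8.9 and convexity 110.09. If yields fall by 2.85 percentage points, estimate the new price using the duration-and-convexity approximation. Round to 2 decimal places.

R$156.84

Duration effect: -D_mod·Δy = -8.9 × (-0.0285) = +0.253650
Convexity effect: ½·C·(Δy)² = 0.5 × 110.09 × (-0.0285)² = +0.04471030125
ΔP/P ≈ +0.253650 + 0.04471030125 = +0.29836030125
New price ≈ 120.80 × (1 + 0.29836030125) = 156.841924391.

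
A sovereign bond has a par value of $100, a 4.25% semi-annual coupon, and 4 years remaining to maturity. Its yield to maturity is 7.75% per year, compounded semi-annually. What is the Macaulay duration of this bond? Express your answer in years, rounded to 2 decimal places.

Periodic yield y = 0.03875. Discount each cash flow and weight by its period:
  t   CF        PV=CF/(1+0.03875)^t    t·PV
  1        2.125         2.0457         2.0457
  2        2.125         1.9694         3.9388
  3        2.125         1.8959         5.6878
  4        2.125         1.8252         7.3009
  5        2.125         1.7571         8.7856
  6        2.125         1.6916        10.1495
  7        2.125         1.6285        11.3993
  8      102.125        75.3432       602.7452
  Σ                     88.1566       652.0529
Price P = Σ PV = 88.1566.
Macaulay duration = Σ(t·PV) / P = 652.0529 / 88.1566 = 7.39653 half-year periods.
In years: 7.39653 / 2 = 3.69826 years.

3.70 years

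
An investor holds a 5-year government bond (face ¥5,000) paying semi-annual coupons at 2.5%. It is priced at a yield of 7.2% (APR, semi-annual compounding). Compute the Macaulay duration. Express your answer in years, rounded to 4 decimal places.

4.6924 years

Periodic yield y = 0.036. Discount each cash flow and weight by its period:
  t   CF        PV=CF/(1+0.036)^t    t·PV
  1        62.50        60.3282        60.3282
  2        62.50        58.2318       116.4637
  3        62.50        56.2083       168.6250
  4        62.50        54.2552       217.0206
  5        62.50        52.3698       261.8492
  6        62.50        50.5500       303.3002
  7        62.50        48.7935       341.5543
  8        62.50        47.0979       376.7836
  9        62.50        45.4613       409.1520
  10    5,062.50     3,554.4097    35,544.0967
  Σ                  4,027.7058    37,799.1736
Price P = Σ PV = 4,027.7058.
Macaulay duration = Σ(t·PV) / P = 37,799.1736 / 4,027.7058 = 9.38479 half-year periods.
In years: 9.38479 / 2 = 4.69240 years.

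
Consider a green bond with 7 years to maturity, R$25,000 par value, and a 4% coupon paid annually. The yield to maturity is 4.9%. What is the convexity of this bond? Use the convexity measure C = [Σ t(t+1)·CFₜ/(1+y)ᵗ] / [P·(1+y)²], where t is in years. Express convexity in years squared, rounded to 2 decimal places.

43.38

With y = 0.049:
  t   CF        PV=CF/(1+0.049)^t    t·PV        t(t+1)·PV
  1     1,000.00       953.2888       953.2888       1,906.5777
  2     1,000.00       908.7596     1,817.5192       5,452.5577
  3     1,000.00       866.3104     2,598.9312      10,395.7250
  4     1,000.00       825.8441     3,303.3762      16,516.8811
  5     1,000.00       787.2679     3,936.3396      23,618.0378
  6     1,000.00       750.4937     4,502.9624      31,520.7368
  7    26,000.00    18,601.3700   130,209.5898   1,041,676.7181
  Σ                 23,693.3346   147,322.0074   1,131,087.2343
P = 23,693.3346.
Convexity = Σ t(t+1)·PV / [P·(1+y)²] = 1,131,087.2343 / (23,693.3346 × 1.100401) = 43.38294.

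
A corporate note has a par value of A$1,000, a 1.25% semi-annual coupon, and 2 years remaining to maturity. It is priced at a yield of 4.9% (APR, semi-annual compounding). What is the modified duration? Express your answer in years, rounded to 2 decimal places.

1.93 years

Periodic yield y = 0.0245. First find Macaulay duration:
  t   CF        PV=CF/(1+0.0245)^t    t·PV
  1         6.25         6.1005         6.1005
  2         6.25         5.9546        11.9093
  3         6.25         5.8122        17.4367
  4     1,006.25       913.3938     3,653.5751
  Σ                    931.2612     3,689.0216
P = 931.2612; Macaulay duration = 3,689.0216 / 931.2612 = 3.96132 half-year periods = 1.98066 years.
Modified duration = D_Mac / (1 + y) = 1.98066 / 1.0245 = 1.93329 years.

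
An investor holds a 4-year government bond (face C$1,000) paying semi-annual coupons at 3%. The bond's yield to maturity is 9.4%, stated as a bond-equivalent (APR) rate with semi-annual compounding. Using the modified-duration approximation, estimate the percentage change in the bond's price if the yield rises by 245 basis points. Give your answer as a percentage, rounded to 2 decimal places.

-8.82%

Periodic yield y = 0.047. Modified duration first:
  t   CF        PV=CF/(1+0.047)^t    t·PV
  1        15.00        14.3266        14.3266
  2        15.00        13.6835        27.3670
  3        15.00        13.0693        39.2078
  4        15.00        12.4826        49.9303
  5        15.00        11.9222        59.6112
  6        15.00        11.3870        68.3223
  7        15.00        10.8759        76.1312
  8     1,015.00       702.8985     5,623.1876
  Σ                    790.6456     5,958.0841
P = 790.6456; D_Mac = 7.53572 half-year periods = 3.76786 yrs; D_mod = 3.76786/(1+0.047) = 3.59872 yrs.
ΔP/P ≈ -D_mod · Δy = -3.59872 × (+0.0245) = -0.088169 = -8.8169%.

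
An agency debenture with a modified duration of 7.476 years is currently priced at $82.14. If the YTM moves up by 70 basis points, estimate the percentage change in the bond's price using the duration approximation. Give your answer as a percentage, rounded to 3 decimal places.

-5.233%

Duration approximation: ΔP/P ≈ -D_mod · Δy = -7.476 × (+0.007) = -0.052332.
As a percentage: -5.2332%.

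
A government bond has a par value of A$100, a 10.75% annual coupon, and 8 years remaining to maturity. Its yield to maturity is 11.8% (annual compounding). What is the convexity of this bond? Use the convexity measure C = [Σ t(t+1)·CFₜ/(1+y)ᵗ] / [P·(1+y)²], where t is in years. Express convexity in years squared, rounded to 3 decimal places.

With y = 0.118:
  t   CF        PV=CF/(1+0.118)^t    t·PV        t(t+1)·PV
  1        10.75         9.6154         9.6154          19.2308
  2        10.75         8.6005        17.2010          51.6031
  3        10.75         7.6928        23.0783          92.3133
  4        10.75         6.8808        27.5233         137.6167
  5        10.75         6.1546        30.7730         184.6378
  6        10.75         5.5050        33.0300         231.2102
  7        10.75         4.9240        34.4678         275.7426
  8       110.75        45.3742       362.9939       3,266.9448
  Σ                     94.7473       538.6828       4,259.2994
P = 94.7473.
Convexity = Σ t(t+1)·PV / [P·(1+y)²] = 4,259.2994 / (94.7473 × 1.249924) = 35.96562.

35.966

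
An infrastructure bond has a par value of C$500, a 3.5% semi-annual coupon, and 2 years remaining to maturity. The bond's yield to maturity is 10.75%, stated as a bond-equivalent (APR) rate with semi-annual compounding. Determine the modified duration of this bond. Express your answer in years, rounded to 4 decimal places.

Periodic yield y = 0.05375. First find Macaulay duration:
  t   CF        PV=CF/(1+0.05375)^t    t·PV
  1         8.75         8.3037         8.3037
  2         8.75         7.8801        15.7602
  3         8.75         7.4782        22.4345
  4       508.75       412.6236     1,650.4944
  Σ                    436.2856     1,696.9929
P = 436.2856; Macaulay duration = 1,696.9929 / 436.2856 = 3.88964 half-year periods = 1.94482 years.
Modified duration = D_Mac / (1 + y) = 1.94482 / 1.05375 = 1.84562 years.

1.8456 years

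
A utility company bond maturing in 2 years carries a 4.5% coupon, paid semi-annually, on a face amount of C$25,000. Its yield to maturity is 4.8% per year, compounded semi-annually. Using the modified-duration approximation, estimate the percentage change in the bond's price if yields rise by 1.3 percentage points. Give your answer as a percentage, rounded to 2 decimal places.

Periodic yield y = 0.024. Modified duration first:
  t   CF        PV=CF/(1+0.024)^t    t·PV
  1       562.50       549.3164       549.3164
  2       562.50       536.4418     1,072.8836
  3       562.50       523.8689     1,571.6068
  4    25,562.50    23,248.9583    92,995.8333
  Σ                 24,858.5855    96,189.6401
P = 24,858.5855; D_Mac = 3.86947 half-year periods = 1.93474 yrs; D_mod = 1.93474/(1+0.024) = 1.88939 yrs.
ΔP/P ≈ -D_mod · Δy = -1.88939 × (+0.013) = -0.024562 = -2.4562%.

-2.46%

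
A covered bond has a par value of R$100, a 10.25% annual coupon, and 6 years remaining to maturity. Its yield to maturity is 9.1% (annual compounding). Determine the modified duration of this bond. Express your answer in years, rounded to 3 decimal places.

Periodic yield y = 0.091. First find Macaulay duration:
  t   CF        PV=CF/(1+0.091)^t    t·PV
  1        10.25         9.3951         9.3951
  2        10.25         8.6114        17.2228
  3        10.25         7.8931        23.6794
  4        10.25         7.2348        28.9391
  5        10.25         6.6313        33.1566
  6       110.25        65.3778       392.2666
  Σ                    105.1435       504.6596
P = 105.1435; Macaulay duration = 504.6596 / 105.1435 = 4.79972 years.
Modified duration = D_Mac / (1 + y) = 4.79972 / 1.091 = 4.39938 years.

4.399 years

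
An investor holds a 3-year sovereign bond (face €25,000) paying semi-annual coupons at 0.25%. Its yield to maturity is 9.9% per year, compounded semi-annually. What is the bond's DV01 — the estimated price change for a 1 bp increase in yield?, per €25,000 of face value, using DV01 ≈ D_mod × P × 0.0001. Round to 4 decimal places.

€5.3733

Periodic yield y = 0.0495.
  t   CF        PV=CF/(1+0.0495)^t    t·PV
  1        31.25        29.7761        29.7761
  2        31.25        28.3717        56.7434
  3        31.25        27.0335        81.1006
  4        31.25        25.7585       103.0339
  5        31.25        24.5436       122.7179
  6    25,031.25    18,732.1609   112,392.9656
  Σ                 18,867.6443   112,786.3374
P = 18,867.6443; D_Mac = 5.97776 half-year periods = 2.98888 yrs; D_mod = 2.84791 yrs.
DV01 ≈ 2.84791 × 18,867.6443 × 0.0001 = 5.373337.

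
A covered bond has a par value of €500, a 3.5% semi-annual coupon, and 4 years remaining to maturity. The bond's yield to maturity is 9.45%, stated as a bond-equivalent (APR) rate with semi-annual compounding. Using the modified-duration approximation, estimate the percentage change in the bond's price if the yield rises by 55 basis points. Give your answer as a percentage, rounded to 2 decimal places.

-1.96%

Periodic yield y = 0.04725. Modified duration first:
  t   CF        PV=CF/(1+0.04725)^t    t·PV
  1         8.75         8.3552         8.3552
  2         8.75         7.9782        15.9565
  3         8.75         7.6183        22.8548
  4         8.75         7.2746        29.0982
  5         8.75         6.9463        34.7317
  6         8.75         6.6329        39.7976
  7         8.75         6.3337        44.3357
  8       508.75       351.6426     2,813.1407
  Σ                    402.7818     3,008.2705
P = 402.7818; D_Mac = 7.46873 half-year periods = 3.73437 yrs; D_mod = 3.73437/(1+0.04725) = 3.56588 yrs.
ΔP/P ≈ -D_mod · Δy = -3.56588 × (+0.0055) = -0.019612 = -1.9612%.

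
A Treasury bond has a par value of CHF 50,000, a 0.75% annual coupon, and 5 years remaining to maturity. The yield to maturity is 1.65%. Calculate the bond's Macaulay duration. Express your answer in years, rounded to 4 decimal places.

Periodic yield y = 0.0165. Discount each cash flow and weight by its year:
  t   CF        PV=CF/(1+0.0165)^t    t·PV
  1       375.00       368.9129       368.9129
  2       375.00       362.9247       725.8494
  3       375.00       357.0336     1,071.1009
  4       375.00       351.2382     1,404.9528
  5    50,375.00    46,417.1150   232,085.5752
  Σ                 47,857.2245   235,656.3911
Price P = Σ PV = 47,857.2245.
Macaulay duration = Σ(t·PV) / P = 235,656.3911 / 47,857.2245 = 4.92415 years.

4.9242 years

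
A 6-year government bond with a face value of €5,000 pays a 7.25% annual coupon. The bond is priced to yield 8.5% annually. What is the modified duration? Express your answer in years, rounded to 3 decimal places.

Periodic yield y = 0.085. First find Macaulay duration:
  t   CF        PV=CF/(1+0.085)^t    t·PV
  1       362.50       334.1014       334.1014
  2       362.50       307.9275       615.8551
  3       362.50       283.8042       851.4126
  4       362.50       261.5707     1,046.2827
  5       362.50       241.0790     1,205.3948
  6     5,362.50     3,286.9180    19,721.5083
  Σ                  4,715.4008    23,774.5549
P = 4,715.4008; Macaulay duration = 23,774.5549 / 4,715.4008 = 5.04189 years.
Modified duration = D_Mac / (1 + y) = 5.04189 / 1.085 = 4.64691 years.

4.647 years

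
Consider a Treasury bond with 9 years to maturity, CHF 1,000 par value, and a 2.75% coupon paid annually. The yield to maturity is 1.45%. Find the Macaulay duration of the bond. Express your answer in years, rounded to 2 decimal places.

8.15 years

Periodic yield y = 0.0145. Discount each cash flow and weight by its year:
  t   CF        PV=CF/(1+0.0145)^t    t·PV
  1        27.50        27.1069        27.1069
  2        27.50        26.7195        53.4390
  3        27.50        26.3376        79.0129
  4        27.50        25.9612       103.8447
  5        27.50        25.5901       127.9506
  6        27.50        25.2244       151.3462
  7        27.50        24.8638       174.0469
  8        27.50        24.5085       196.0678
  9     1,027.50       902.6375     8,123.7374
  Σ                  1,108.9496     9,036.5526
Price P = Σ PV = 1,108.9496.
Macaulay duration = Σ(t·PV) / P = 9,036.5526 / 1,108.9496 = 8.14875 years.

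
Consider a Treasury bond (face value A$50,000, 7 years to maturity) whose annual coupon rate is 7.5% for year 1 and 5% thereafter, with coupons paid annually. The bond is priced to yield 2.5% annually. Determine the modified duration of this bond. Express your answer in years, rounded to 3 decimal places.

5.897 years

Periodic yield y = 0.025. First find Macaulay duration:
  t   CF        PV=CF/(1+0.025)^t    t·PV
  1     3,750.00     3,658.5366     3,658.5366
  2     2,500.00     2,379.5360     4,759.0720
  3     2,500.00     2,321.4985     6,964.4956
  4     2,500.00     2,264.8766     9,059.5064
  5     2,500.00     2,209.6357    11,048.1786
  6     2,500.00     2,155.7422    12,934.4530
  7    52,500.00    44,166.4248   309,164.9739
  Σ                 59,156.2504   357,589.2161
P = 59,156.2504; Macaulay duration = 357,589.2161 / 59,156.2504 = 6.04483 years.
Modified duration = D_Mac / (1 + y) = 6.04483 / 1.025 = 5.89739 years.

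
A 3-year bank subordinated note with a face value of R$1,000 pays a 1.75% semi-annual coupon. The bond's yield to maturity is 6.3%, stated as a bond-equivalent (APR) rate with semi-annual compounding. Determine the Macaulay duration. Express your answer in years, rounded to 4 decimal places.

Periodic yield y = 0.0315. Discount each cash flow and weight by its period:
  t   CF        PV=CF/(1+0.0315)^t    t·PV
  1         8.75         8.4828         8.4828
  2         8.75         8.2237        16.4475
  3         8.75         7.9726        23.9178
  4         8.75         7.7291        30.9166
  5         8.75         7.4931        37.4655
  6     1,008.75       837.4679     5,024.8072
  Σ                    877.3693     5,142.0374
Price P = Σ PV = 877.3693.
Macaulay duration = Σ(t·PV) / P = 5,142.0374 / 877.3693 = 5.86074 half-year periods.
In years: 5.86074 / 2 = 2.93037 years.

2.9304 years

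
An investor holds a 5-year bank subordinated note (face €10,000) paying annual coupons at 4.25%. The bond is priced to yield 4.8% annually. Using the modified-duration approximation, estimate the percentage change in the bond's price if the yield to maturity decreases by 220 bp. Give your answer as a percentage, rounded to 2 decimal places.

+9.66%

Periodic yield y = 0.048. Modified duration first:
  t   CF        PV=CF/(1+0.048)^t    t·PV
  1       425.00       405.5344       405.5344
  2       425.00       386.9603       773.9205
  3       425.00       369.2369     1,107.7107
  4       425.00       352.3253     1,409.3011
  5    10,425.00     8,246.4998    41,232.4988
  Σ                  9,760.5565    44,928.9654
P = 9,760.5565; D_Mac = 4.60312 yrs; D_mod = 4.60312/(1+0.048) = 4.39229 yrs.
ΔP/P ≈ -D_mod · Δy = -4.39229 × (-0.022) = +0.096630 = +9.6630%.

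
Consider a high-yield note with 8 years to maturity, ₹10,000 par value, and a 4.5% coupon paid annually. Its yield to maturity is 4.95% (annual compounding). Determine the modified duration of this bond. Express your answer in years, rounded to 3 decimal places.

6.549 years

Periodic yield y = 0.0495. First find Macaulay duration:
  t   CF        PV=CF/(1+0.0495)^t    t·PV
  1       450.00       428.7756       428.7756
  2       450.00       408.5523       817.1045
  3       450.00       389.2828     1,167.8483
  4       450.00       370.9221     1,483.6885
  5       450.00       353.4275     1,767.1373
  6       450.00       336.7579     2,020.5477
  7       450.00       320.8747     2,246.1226
  8    10,450.00     7,099.9738    56,799.7905
  Σ                  9,708.5667    66,731.0151
P = 9,708.5667; Macaulay duration = 66,731.0151 / 9,708.5667 = 6.87342 years.
Modified duration = D_Mac / (1 + y) = 6.87342 / 1.0495 = 6.54923 years.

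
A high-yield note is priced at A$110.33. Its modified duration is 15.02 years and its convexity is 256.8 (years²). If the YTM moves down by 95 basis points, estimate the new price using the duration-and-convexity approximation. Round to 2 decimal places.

A$127.35

Duration effect: -D_mod·Δy = -15.02 × (-0.0095) = +0.142690
Convexity effect: ½·C·(Δy)² = 0.5 × 256.8 × (-0.0095)² = +0.0115881
ΔP/P ≈ +0.142690 + 0.0115881 = +0.1542781
New price ≈ 110.33 × (1 + 0.1542781) = 127.351502773.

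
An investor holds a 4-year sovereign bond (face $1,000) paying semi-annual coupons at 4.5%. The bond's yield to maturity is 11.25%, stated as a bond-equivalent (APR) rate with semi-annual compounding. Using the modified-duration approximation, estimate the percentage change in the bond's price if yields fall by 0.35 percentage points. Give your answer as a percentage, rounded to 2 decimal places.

Periodic yield y = 0.05625. Modified duration first:
  t   CF        PV=CF/(1+0.05625)^t    t·PV
  1        22.50        21.3018        21.3018
  2        22.50        20.1674        40.3347
  3        22.50        19.0934        57.2801
  4        22.50        18.0766        72.3062
  5        22.50        17.1139        85.5695
  6        22.50        16.2025        97.2150
  7        22.50        15.3397       107.3776
  8     1,022.50       659.9781     5,279.8250
  Σ                    787.2732     5,761.2099
P = 787.2732; D_Mac = 7.31793 half-year periods = 3.65896 yrs; D_mod = 3.65896/(1+0.05625) = 3.46411 yrs.
ΔP/P ≈ -D_mod · Δy = -3.46411 × (-0.0035) = +0.012124 = +1.2124%.

+1.21%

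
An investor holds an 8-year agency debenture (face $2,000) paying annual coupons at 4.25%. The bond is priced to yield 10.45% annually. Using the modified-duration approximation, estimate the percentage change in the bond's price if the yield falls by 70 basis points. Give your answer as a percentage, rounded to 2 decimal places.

Periodic yield y = 0.1045. Modified duration first:
  t   CF        PV=CF/(1+0.1045)^t    t·PV
  1        85.00        76.9579        76.9579
  2        85.00        69.6767       139.3534
  3        85.00        63.0844       189.2531
  4        85.00        57.1158       228.4631
  5        85.00        51.7119       258.5594
  6        85.00        46.8193       280.9156
  7        85.00        42.3896       296.7269
  8     2,085.00       941.4132     7,531.3058
  Σ                  1,349.1687     9,001.5352
P = 1,349.1687; D_Mac = 6.67191 yrs; D_mod = 6.67191/(1+0.1045) = 6.04066 yrs.
ΔP/P ≈ -D_mod · Δy = -6.04066 × (-0.007) = +0.042285 = +4.2285%.

+4.23%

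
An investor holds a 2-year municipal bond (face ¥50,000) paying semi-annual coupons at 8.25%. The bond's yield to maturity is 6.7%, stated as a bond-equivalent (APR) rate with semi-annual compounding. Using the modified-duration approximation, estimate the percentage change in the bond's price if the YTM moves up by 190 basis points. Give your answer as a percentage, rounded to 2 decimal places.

-3.47%

Periodic yield y = 0.0335. Modified duration first:
  t   CF        PV=CF/(1+0.0335)^t    t·PV
  1     2,062.50     1,995.6459     1,995.6459
  2     2,062.50     1,930.9587     3,861.9175
  3     2,062.50     1,868.3684     5,605.1052
  4    52,062.50    45,633.4281   182,533.7122
  Σ                 51,428.4011   193,996.3808
P = 51,428.4011; D_Mac = 3.77216 half-year periods = 1.88608 yrs; D_mod = 1.88608/(1+0.0335) = 1.82495 yrs.
ΔP/P ≈ -D_mod · Δy = -1.82495 × (+0.019) = -0.034674 = -3.4674%.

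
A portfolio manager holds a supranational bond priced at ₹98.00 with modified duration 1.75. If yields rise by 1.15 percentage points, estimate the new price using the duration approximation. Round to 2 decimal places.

Duration approximation: ΔP/P ≈ -D_mod · Δy = -1.75 × (+0.0115) = -0.020125.
New price ≈ 98.00 × (1 - 0.020125) = 96.02775.

₹96.03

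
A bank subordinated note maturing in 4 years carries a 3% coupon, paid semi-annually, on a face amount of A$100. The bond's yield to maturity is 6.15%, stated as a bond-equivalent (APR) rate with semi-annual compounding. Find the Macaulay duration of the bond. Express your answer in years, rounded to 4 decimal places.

3.7842 years

Periodic yield y = 0.03075. Discount each cash flow and weight by its period:
  t   CF        PV=CF/(1+0.03075)^t    t·PV
  1         1.50         1.4553         1.4553
  2         1.50         1.4118         2.8237
  3         1.50         1.3697         4.1092
  4         1.50         1.3289         5.3154
  5         1.50         1.2892         6.4461
  6         1.50         1.2508         7.5045
  7         1.50         1.2134         8.4941
  8       101.50        79.6598       637.2785
  Σ                     88.9789       673.4267
Price P = Σ PV = 88.9789.
Macaulay duration = Σ(t·PV) / P = 673.4267 / 88.9789 = 7.56839 half-year periods.
In years: 7.56839 / 2 = 3.78419 years.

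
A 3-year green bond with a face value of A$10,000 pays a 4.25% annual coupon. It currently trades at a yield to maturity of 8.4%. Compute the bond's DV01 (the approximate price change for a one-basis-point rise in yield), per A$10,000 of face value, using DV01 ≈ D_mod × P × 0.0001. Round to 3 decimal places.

Periodic yield y = 0.084.
  t   CF        PV=CF/(1+0.084)^t    t·PV
  1       425.00       392.0664       392.0664
  2       425.00       361.6849       723.3698
  3    10,425.00     8,184.4258    24,553.2775
  Σ                  8,938.1771    25,668.7137
P = 8,938.1771; D_Mac = 2.87181 yrs; D_mod = 2.64927 yrs.
DV01 ≈ 2.64927 × 8,938.1771 × 0.0001 = 2.367963.

A$2.368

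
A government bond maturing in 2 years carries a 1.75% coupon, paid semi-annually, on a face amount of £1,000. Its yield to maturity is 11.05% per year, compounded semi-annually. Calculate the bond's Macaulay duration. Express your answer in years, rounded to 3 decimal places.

Periodic yield y = 0.05525. Discount each cash flow and weight by its period:
  t   CF        PV=CF/(1+0.05525)^t    t·PV
  1         8.75         8.2919         8.2919
  2         8.75         7.8577        15.7155
  3         8.75         7.4463        22.3390
  4     1,008.75       813.5085     3,254.0341
  Σ                    837.1045     3,300.3804
Price P = Σ PV = 837.1045.
Macaulay duration = Σ(t·PV) / P = 3,300.3804 / 837.1045 = 3.94261 half-year periods.
In years: 3.94261 / 2 = 1.97131 years.

1.971 years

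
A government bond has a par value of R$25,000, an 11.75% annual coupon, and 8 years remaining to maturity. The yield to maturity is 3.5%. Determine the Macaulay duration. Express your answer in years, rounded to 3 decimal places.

Periodic yield y = 0.035. Discount each cash flow and weight by its year:
  t   CF        PV=CF/(1+0.035)^t    t·PV
  1     2,937.50     2,838.1643     2,838.1643
  2     2,937.50     2,742.1877     5,484.3754
  3     2,937.50     2,649.4567     7,948.3701
  4     2,937.50     2,559.8615    10,239.4462
  5     2,937.50     2,473.2962    12,366.4809
  6     2,937.50     2,389.6581    14,337.9489
  7     2,937.50     2,308.8484    16,161.9391
  8    27,937.50    21,216.0604   169,728.4828
  Σ                 39,177.5333   239,105.2076
Price P = Σ PV = 39,177.5333.
Macaulay duration = Σ(t·PV) / P = 239,105.2076 / 39,177.5333 = 6.10312 years.

6.103 years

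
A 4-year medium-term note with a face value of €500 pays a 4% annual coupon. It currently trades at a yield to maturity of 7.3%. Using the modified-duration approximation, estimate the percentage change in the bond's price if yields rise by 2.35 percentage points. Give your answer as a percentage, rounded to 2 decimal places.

Periodic yield y = 0.073. Modified duration first:
  t   CF        PV=CF/(1+0.073)^t    t·PV
  1        20.00        18.6393        18.6393
  2        20.00        17.3712        34.7425
  3        20.00        16.1894        48.5682
  4       520.00       392.2875     1,569.1499
  Σ                    444.4874     1,671.0999
P = 444.4874; D_Mac = 3.75961 yrs; D_mod = 3.75961/(1+0.073) = 3.50383 yrs.
ΔP/P ≈ -D_mod · Δy = -3.50383 × (+0.0235) = -0.082340 = -8.2340%.

-8.23%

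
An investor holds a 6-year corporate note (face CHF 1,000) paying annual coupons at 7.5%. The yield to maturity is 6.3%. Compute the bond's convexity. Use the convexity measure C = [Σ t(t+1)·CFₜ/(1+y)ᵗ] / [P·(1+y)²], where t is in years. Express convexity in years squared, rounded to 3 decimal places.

With y = 0.063:
  t   CF        PV=CF/(1+0.063)^t    t·PV        t(t+1)·PV
  1        75.00        70.5550        70.5550         141.1101
  2        75.00        66.3735       132.7470         398.2410
  3        75.00        62.4398       187.3194         749.2775
  4        75.00        58.7392       234.9569       1,174.7845
  5        75.00        55.2580       276.2899       1,657.7392
  6     1,075.00       745.0902     4,470.5415      31,293.7903
  Σ                  1,058.4558     5,372.4096      35,414.9425
P = 1,058.4558.
Convexity = Σ t(t+1)·PV / [P·(1+y)²] = 35,414.9425 / (1,058.4558 × 1.129969) = 29.61061.

29.611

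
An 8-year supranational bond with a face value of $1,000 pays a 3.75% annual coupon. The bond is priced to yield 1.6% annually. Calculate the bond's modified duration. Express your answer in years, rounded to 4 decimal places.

7.0244 years

Periodic yield y = 0.016. First find Macaulay duration:
  t   CF        PV=CF/(1+0.016)^t    t·PV
  1        37.50        36.9094        36.9094
  2        37.50        36.3282        72.6564
  3        37.50        35.7561       107.2683
  4        37.50        35.1930       140.7720
  5        37.50        34.6388       173.1940
  6        37.50        34.0933       204.5598
  7        37.50        33.5564       234.8948
  8     1,037.50       913.7733     7,310.1860
  Σ                  1,160.2485     8,280.4407
P = 1,160.2485; Macaulay duration = 8,280.4407 / 1,160.2485 = 7.13678 years.
Modified duration = D_Mac / (1 + y) = 7.13678 / 1.016 = 7.02439 years.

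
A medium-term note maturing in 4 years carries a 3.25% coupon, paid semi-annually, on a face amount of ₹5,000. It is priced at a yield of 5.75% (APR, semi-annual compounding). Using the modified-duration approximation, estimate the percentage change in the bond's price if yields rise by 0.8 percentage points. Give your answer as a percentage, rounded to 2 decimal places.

-2.93%

Periodic yield y = 0.02875. Modified duration first:
  t   CF        PV=CF/(1+0.02875)^t    t·PV
  1        81.25        78.9793        78.9793
  2        81.25        76.7721       153.5443
  3        81.25        74.6266       223.8799
  4        81.25        72.5411       290.1643
  5        81.25        70.5138       352.5690
  6        81.25        68.5432       411.2591
  7        81.25        66.6276       466.3935
  8     5,081.25     4,050.3428    32,402.7421
  Σ                  4,558.9466    34,379.5315
P = 4,558.9466; D_Mac = 7.54111 half-year periods = 3.77056 yrs; D_mod = 3.77056/(1+0.02875) = 3.66518 yrs.
ΔP/P ≈ -D_mod · Δy = -3.66518 × (+0.008) = -0.029321 = -2.9321%.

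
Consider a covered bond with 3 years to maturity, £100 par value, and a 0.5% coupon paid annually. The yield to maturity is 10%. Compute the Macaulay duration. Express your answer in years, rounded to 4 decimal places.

Periodic yield y = 0.1. Discount each cash flow and weight by its year:
  t   CF        PV=CF/(1+0.1)^t    t·PV
  1         0.50         0.4545         0.4545
  2         0.50         0.4132         0.8264
  3       100.50        75.5071       226.5214
  Σ                     76.3749       227.8024
Price P = Σ PV = 76.3749.
Macaulay duration = Σ(t·PV) / P = 227.8024 / 76.3749 = 2.98269 years.

2.9827 years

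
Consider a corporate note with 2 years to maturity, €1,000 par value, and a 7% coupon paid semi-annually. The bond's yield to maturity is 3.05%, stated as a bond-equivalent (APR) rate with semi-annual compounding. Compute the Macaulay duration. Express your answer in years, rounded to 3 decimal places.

Periodic yield y = 0.01525. Discount each cash flow and weight by its period:
  t   CF        PV=CF/(1+0.01525)^t    t·PV
  1        35.00        34.4743        34.4743
  2        35.00        33.9564        67.9129
  3        35.00        33.4464       100.3391
  4     1,035.00       974.2005     3,896.8021
  Σ                  1,076.0776     4,099.5283
Price P = Σ PV = 1,076.0776.
Macaulay duration = Σ(t·PV) / P = 4,099.5283 / 1,076.0776 = 3.80970 half-year periods.
In years: 3.80970 / 2 = 1.90485 years.

1.905 years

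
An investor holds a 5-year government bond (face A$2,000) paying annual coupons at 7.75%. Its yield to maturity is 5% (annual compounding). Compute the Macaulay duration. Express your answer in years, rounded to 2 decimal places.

Periodic yield y = 0.05. Discount each cash flow and weight by its year:
  t   CF        PV=CF/(1+0.05)^t    t·PV
  1       155.00       147.6190       147.6190
  2       155.00       140.5896       281.1791
  3       155.00       133.8948       401.6845
  4       155.00       127.5189       510.0755
  5     2,155.00     1,688.4989     8,442.4944
  Σ                  2,238.1212     9,783.0526
Price P = Σ PV = 2,238.1212.
Macaulay duration = Σ(t·PV) / P = 9,783.0526 / 2,238.1212 = 4.37110 years.

4.37 years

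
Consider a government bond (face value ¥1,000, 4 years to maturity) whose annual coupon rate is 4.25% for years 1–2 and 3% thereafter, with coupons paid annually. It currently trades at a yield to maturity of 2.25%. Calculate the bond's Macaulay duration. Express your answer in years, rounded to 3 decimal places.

Periodic yield y = 0.0225. Discount each cash flow and weight by its year:
  t   CF        PV=CF/(1+0.0225)^t    t·PV
  1        42.50        41.5648        41.5648
  2        42.50        40.6502        81.3003
  3        30.00        28.0628        84.1885
  4     1,030.00       942.2886     3,769.1546
  Σ                  1,052.5664     3,976.2082
Price P = Σ PV = 1,052.5664.
Macaulay duration = Σ(t·PV) / P = 3,976.2082 / 1,052.5664 = 3.77763 years.

3.778 years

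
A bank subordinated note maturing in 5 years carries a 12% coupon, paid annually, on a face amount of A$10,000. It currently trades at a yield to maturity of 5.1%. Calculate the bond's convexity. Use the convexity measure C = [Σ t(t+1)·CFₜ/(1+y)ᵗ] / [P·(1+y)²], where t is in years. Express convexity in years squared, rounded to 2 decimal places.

21.13

With y = 0.051:
  t   CF        PV=CF/(1+0.051)^t    t·PV        t(t+1)·PV
  1     1,200.00     1,141.7697     1,141.7697       2,283.5395
  2     1,200.00     1,086.3651     2,172.7302       6,518.1907
  3     1,200.00     1,033.6490     3,100.9471      12,403.7883
  4     1,200.00       983.4910     3,933.9639      19,669.8196
  5    11,200.00     8,733.8241    43,669.1207     262,014.7240
  Σ                 12,979.0990    54,018.5316     302,890.0621
P = 12,979.0990.
Convexity = Σ t(t+1)·PV / [P·(1+y)²] = 302,890.0621 / (12,979.0990 × 1.104601) = 21.12686.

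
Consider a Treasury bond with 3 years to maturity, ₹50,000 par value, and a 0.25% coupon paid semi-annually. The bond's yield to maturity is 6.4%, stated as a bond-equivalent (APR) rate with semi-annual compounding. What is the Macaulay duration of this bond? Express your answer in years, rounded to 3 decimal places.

2.990 years

Periodic yield y = 0.032. Discount each cash flow and weight by its period:
  t   CF        PV=CF/(1+0.032)^t    t·PV
  1        62.50        60.5620        60.5620
  2        62.50        58.6841       117.3682
  3        62.50        56.8645       170.5934
  4        62.50        55.1012       220.4049
  5        62.50        53.3927       266.9633
  6    50,062.50    41,441.3934   248,648.3605
  Σ                 41,725.9979   249,484.2524
Price P = Σ PV = 41,725.9979.
Macaulay duration = Σ(t·PV) / P = 249,484.2524 / 41,725.9979 = 5.97911 half-year periods.
In years: 5.97911 / 2 = 2.98955 years.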